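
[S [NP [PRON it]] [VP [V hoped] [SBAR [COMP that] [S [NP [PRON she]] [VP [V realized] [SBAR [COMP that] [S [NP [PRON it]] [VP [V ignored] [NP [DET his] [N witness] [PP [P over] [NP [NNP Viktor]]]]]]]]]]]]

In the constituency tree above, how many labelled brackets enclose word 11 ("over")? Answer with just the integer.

Counting open brackets not yet closed at "over": [S [VP [SBAR [S [VP [SBAR [S [VP [NP [PP [P = 11.

11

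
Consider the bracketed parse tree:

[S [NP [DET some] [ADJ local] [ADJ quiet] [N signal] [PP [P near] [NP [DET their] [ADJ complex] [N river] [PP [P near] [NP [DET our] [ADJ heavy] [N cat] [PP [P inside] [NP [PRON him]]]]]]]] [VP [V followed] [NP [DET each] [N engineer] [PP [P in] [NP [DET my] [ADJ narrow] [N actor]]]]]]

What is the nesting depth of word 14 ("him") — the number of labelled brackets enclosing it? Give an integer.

9

The word sits inside PRON, which is inside NP, inside PP, inside NP, inside PP, inside NP, inside PP, inside NP, inside S — 9 brackets in all.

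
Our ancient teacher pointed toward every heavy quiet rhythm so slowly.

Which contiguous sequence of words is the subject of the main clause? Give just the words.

our ancient teacher

"our ancient teacher" is the NP that combines with the VP headed by "pointed" to form the main clause — the subject.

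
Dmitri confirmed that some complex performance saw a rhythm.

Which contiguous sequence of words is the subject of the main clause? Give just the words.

Dmitri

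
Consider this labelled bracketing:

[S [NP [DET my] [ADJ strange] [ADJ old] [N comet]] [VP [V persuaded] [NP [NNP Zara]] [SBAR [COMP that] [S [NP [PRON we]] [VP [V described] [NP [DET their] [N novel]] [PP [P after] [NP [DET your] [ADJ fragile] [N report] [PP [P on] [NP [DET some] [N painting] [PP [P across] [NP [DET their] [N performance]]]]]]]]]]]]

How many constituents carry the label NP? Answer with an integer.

Scanning left to right, an opening `[NP` appears at word positions 1, 6, 8, 10, 13, 17, 20 — 7 in total.

7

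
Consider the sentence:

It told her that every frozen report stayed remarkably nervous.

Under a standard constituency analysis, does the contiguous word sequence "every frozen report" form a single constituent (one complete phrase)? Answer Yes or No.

Yes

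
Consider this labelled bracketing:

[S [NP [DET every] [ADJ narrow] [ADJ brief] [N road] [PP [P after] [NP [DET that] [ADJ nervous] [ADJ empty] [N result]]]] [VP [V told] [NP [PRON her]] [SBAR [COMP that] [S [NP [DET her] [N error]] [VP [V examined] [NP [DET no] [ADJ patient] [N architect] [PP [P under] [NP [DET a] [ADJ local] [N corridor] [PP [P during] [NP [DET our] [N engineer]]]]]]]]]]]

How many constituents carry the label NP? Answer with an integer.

Listing each NP by its span: [NP every narrow brief road after that nervous empty result]; [NP that nervous empty result]; [NP her]; [NP her error]; [NP no patient architect under a local corridor during our engineer]; [NP a local corridor during our engineer] … — that makes 7.

7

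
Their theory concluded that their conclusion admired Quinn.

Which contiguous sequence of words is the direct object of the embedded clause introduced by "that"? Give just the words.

Quinn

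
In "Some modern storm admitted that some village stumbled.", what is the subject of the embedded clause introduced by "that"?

The subject of the embedded clause introduced by "that" is the NP immediately before the verb "stumbled": "some village".

some village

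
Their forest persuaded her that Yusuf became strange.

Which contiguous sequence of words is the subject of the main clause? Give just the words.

their forest

In the main clause the verb is "persuaded"; the NP preceding it, "their forest", is the subject.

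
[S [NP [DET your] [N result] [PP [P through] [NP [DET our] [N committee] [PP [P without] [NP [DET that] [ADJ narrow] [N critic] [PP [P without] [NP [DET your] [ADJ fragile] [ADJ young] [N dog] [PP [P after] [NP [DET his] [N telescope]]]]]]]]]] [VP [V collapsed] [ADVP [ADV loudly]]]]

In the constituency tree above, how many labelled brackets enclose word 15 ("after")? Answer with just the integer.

10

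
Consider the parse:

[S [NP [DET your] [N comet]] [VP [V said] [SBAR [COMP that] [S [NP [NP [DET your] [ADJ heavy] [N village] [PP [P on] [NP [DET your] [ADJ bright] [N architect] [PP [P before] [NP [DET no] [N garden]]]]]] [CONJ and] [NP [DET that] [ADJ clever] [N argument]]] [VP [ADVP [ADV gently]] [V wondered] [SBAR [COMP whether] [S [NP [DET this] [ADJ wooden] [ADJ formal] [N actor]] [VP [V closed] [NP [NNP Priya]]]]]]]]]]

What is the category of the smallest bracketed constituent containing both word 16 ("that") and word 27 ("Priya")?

S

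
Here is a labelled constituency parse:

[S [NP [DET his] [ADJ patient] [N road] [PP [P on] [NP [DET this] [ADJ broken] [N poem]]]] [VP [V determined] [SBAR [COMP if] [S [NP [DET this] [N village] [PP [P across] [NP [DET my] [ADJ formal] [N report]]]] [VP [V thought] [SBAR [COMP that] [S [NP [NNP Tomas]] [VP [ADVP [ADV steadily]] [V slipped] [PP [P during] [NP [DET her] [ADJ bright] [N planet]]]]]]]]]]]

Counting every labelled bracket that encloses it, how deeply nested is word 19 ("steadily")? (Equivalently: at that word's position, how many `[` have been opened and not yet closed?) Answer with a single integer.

10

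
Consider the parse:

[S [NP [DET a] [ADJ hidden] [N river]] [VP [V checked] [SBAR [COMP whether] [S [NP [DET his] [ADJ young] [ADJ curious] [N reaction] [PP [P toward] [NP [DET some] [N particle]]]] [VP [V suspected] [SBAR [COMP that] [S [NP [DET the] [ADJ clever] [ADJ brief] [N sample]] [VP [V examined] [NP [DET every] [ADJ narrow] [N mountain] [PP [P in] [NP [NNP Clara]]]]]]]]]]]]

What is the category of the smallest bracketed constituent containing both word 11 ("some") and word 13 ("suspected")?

S

Word 11 lies under S → VP → SBAR → S → NP → PP → NP → DET; word 13 lies under S → VP → SBAR → S → VP → V. The lowest shared node is the S.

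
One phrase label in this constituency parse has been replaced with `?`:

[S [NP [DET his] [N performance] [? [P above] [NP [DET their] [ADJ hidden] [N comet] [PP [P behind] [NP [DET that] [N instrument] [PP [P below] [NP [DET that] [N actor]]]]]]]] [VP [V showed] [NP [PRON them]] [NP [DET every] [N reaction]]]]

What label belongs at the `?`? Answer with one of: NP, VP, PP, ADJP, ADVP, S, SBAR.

The `?` node immediately contains: P 'above', NP. That is the internal structure of a prepositional phrase, so the label is PP.

PP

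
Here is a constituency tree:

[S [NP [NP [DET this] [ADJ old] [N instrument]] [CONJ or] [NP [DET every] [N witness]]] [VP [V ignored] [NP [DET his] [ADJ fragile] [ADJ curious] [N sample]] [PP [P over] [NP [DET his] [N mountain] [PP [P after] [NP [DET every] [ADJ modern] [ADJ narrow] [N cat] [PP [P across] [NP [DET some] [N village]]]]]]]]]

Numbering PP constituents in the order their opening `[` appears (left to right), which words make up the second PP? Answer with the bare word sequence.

The PP opening brackets appear, in order, over: "over his mountain after every modern narrow cat across some village"; "after every modern narrow cat across some village"; "across some village". The second one spans "after every modern narrow cat across some village".

after every modern narrow cat across some village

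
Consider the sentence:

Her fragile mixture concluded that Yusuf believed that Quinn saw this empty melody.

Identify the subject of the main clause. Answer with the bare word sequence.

her fragile mixture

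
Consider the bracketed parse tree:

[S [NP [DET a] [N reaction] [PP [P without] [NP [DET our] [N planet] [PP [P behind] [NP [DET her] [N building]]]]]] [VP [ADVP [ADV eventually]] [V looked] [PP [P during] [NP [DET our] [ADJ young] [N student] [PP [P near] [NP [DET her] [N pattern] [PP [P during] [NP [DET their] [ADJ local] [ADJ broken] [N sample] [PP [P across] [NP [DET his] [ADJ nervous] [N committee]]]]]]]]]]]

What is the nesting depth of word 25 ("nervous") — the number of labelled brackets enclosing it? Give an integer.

11

Counting open brackets not yet closed at "nervous": [S [VP [PP [NP [PP [NP [PP [NP [PP [NP [ADJ = 11.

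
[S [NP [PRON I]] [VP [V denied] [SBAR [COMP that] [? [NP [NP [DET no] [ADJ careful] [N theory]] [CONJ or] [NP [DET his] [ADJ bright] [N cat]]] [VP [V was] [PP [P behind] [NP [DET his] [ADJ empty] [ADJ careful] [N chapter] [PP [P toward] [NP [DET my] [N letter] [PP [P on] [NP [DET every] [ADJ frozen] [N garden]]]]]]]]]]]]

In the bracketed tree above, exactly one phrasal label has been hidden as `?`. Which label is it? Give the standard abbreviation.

S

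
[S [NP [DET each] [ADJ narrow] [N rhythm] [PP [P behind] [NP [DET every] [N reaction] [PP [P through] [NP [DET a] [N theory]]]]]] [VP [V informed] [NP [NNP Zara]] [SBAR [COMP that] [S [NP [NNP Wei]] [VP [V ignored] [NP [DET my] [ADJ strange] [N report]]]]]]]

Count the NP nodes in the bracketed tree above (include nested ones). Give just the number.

6

The NP constituents are: [NP each narrow rhythm behind every reaction through a theory]; [NP every reaction through a theory]; [NP a theory]; [NP Zara]; [NP Wei]; [NP my strange report]. Total: 6.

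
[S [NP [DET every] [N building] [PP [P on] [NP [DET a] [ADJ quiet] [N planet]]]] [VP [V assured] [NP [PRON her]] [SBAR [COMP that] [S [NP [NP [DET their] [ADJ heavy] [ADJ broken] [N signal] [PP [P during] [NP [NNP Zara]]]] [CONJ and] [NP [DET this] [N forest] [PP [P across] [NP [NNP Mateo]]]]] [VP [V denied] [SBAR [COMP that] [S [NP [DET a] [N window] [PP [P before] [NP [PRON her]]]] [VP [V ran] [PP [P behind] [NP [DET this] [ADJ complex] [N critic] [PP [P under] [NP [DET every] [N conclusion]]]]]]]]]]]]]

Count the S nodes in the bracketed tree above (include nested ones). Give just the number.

3

Listing each S by its span: [S every building on a quiet planet assured her that their heavy broken signal during Zara and this forest across Mateo denied that a window before her ran behind this complex critic under every conclusion]; [S their heavy broken signal during Zara and this forest across Mateo denied that a window before her ran behind this complex critic under every conclusion]; [S a window before her ran behind this complex critic under every conclusion] — that makes 3.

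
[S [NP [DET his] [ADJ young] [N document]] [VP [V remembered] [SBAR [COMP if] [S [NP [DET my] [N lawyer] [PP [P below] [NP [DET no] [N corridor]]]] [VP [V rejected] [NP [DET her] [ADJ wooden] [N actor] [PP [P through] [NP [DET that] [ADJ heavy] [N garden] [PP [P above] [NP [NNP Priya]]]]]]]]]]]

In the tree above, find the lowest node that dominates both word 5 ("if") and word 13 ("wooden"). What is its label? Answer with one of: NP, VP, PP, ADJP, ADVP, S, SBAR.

SBAR

Both words fall inside [SBAR if my lawyer below no corridor rejected her wooden actor through that heavy garden above Priya] (words 5–20), and no smaller constituent contains them both. Label: SBAR.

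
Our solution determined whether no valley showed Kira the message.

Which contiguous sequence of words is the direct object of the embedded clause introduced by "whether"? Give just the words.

the message

Within the embedded clause introduced by "whether", the direct object of "showed" is "the message".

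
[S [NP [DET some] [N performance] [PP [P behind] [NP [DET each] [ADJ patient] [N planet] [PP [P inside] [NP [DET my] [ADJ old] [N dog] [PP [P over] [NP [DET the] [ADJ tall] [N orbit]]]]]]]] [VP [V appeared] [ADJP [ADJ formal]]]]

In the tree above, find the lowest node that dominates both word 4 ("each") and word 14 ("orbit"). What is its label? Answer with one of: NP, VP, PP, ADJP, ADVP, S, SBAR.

NP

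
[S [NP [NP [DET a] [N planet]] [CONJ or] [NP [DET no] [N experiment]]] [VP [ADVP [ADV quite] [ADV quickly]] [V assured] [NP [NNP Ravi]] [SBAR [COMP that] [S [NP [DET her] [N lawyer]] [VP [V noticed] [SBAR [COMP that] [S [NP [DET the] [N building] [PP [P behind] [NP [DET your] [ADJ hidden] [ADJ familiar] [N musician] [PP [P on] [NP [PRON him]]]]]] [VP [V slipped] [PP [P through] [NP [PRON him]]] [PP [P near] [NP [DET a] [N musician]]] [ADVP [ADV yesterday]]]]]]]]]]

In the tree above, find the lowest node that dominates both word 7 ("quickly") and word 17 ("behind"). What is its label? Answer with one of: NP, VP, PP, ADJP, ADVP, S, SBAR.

Both words fall inside [VP quite quickly assured Ravi that her lawyer noticed that the building behind your hidden familiar musician on him slipped through him near a musician yesterday] (words 6–30), and no smaller constituent contains them both. Label: VP.

VP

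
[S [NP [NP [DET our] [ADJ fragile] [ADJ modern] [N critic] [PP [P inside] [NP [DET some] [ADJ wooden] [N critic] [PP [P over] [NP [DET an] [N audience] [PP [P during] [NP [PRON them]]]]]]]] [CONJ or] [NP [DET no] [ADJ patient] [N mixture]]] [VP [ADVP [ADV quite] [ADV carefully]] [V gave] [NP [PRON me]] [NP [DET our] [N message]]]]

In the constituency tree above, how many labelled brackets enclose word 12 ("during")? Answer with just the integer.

Counting open brackets not yet closed at "during": [S [NP [NP [PP [NP [PP [NP [PP [P = 9.

9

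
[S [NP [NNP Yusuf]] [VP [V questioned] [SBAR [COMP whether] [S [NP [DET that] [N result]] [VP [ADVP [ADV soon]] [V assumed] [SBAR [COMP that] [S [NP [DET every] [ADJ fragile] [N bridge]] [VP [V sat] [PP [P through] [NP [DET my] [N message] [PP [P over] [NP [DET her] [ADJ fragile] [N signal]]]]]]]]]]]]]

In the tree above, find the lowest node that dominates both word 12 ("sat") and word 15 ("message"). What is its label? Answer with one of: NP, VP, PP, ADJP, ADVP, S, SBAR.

Word 12 lies under S → VP → SBAR → S → VP → SBAR → S → VP → V; word 15 lies under S → VP → SBAR → S → VP → SBAR → S → VP → PP → NP → N. The lowest shared node is the VP.

VP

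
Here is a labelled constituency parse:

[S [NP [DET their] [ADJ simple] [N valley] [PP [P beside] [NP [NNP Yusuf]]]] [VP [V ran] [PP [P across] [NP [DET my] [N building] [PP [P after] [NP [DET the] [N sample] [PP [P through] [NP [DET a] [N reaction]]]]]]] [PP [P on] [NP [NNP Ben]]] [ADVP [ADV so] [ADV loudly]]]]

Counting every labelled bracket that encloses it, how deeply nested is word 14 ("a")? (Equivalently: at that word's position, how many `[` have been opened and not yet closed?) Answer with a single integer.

9

Counting open brackets not yet closed at "a": [S [VP [PP [NP [PP [NP [PP [NP [DET = 9.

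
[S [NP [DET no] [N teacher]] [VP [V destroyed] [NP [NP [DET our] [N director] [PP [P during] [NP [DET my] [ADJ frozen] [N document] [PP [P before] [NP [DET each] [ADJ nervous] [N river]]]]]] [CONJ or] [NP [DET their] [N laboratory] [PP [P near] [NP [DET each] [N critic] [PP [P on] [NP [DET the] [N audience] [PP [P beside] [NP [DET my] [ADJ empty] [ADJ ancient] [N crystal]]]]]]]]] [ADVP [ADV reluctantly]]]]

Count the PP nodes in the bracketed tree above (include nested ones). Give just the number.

Scanning left to right, an opening `[PP` appears at word positions 6, 10, 17, 20, 23 — 5 in total.

5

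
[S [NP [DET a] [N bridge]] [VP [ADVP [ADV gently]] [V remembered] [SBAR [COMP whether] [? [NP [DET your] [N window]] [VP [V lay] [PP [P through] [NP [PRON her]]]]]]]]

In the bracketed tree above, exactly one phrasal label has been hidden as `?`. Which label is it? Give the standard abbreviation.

Looking at what the `?` directly dominates — NP, VP — this is a clause (S).

S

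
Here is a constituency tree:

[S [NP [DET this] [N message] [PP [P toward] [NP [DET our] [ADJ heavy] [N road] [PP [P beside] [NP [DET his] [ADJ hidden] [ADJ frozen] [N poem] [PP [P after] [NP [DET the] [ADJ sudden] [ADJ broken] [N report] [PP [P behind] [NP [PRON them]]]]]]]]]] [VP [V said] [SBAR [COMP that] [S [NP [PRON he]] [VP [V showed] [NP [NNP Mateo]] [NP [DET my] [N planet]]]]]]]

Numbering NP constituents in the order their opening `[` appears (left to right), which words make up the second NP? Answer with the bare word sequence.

our heavy road beside his hidden frozen poem after the sudden broken report behind them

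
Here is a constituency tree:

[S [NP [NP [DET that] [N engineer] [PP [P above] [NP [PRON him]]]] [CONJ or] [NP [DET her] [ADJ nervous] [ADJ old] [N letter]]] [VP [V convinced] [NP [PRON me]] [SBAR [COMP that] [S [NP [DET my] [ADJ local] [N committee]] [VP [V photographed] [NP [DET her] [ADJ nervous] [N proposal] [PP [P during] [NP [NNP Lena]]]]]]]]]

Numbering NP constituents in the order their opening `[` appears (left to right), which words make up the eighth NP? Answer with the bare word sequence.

Lena

Opening `[NP` markers occur at word positions 1, 1, 4, 6, 11, 13, 17, 21; the eighth of these opens the constituent [NP Lena].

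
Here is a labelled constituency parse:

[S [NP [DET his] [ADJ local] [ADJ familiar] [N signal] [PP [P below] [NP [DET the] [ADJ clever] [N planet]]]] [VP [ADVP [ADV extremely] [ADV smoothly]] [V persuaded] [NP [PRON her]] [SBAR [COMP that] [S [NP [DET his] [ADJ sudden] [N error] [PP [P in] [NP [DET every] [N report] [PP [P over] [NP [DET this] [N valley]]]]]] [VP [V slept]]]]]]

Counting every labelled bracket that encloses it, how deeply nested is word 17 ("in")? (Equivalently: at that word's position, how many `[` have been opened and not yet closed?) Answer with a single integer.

7

The word sits inside P, which is inside PP, inside NP, inside S, inside SBAR, inside VP, inside S — 7 brackets in all.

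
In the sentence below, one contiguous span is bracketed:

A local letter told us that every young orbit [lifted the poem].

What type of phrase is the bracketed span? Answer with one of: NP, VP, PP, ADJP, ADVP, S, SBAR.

VP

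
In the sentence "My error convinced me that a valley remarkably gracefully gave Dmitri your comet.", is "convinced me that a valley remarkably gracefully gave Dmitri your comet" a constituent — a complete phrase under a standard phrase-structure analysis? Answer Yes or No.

These words form the whole verb phrase headed by "convinced", so yes — one constituent.

Yes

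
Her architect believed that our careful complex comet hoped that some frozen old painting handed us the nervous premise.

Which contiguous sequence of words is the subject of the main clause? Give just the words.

her architect

In the main clause the verb is "believed"; the NP preceding it, "her architect", is the subject.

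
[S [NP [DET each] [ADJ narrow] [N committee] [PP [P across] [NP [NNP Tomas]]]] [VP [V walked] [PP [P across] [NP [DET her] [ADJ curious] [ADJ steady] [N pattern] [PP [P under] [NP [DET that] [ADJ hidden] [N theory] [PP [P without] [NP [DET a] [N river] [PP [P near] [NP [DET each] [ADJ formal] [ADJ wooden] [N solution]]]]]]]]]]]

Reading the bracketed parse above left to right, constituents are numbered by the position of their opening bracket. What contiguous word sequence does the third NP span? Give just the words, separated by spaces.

her curious steady pattern under that hidden theory without a river near each formal wooden solution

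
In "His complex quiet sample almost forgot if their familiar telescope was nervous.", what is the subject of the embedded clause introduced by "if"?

"their familiar telescope" is the NP that combines with the VP headed by "was" to form the embedded clause introduced by "if" — the subject.

their familiar telescope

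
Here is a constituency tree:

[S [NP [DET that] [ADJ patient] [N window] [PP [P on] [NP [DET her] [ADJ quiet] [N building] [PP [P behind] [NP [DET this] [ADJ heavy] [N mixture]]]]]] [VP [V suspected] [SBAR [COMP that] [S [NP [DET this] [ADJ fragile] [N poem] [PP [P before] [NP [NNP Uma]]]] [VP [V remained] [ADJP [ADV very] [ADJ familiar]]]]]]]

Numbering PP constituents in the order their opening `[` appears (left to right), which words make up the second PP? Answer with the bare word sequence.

behind this heavy mixture

In left-to-right order the PP constituents are "on her quiet building behind this heavy mixture"; "behind this heavy mixture"; "before Uma". Number 2 is "behind this heavy mixture".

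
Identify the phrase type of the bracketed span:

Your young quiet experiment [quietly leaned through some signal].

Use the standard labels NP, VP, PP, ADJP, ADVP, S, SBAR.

VP

The span is built around the verb "leaned" — a verb phrase (VP).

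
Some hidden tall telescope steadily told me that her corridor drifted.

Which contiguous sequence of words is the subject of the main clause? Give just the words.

some hidden tall telescope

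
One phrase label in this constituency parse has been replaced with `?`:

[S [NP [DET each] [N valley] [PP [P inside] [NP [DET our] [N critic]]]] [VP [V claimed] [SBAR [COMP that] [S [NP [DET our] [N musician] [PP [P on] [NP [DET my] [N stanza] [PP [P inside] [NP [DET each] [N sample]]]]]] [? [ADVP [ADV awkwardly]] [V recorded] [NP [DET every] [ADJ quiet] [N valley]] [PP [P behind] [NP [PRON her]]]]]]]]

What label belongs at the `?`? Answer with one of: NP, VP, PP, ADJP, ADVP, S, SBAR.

VP

The `?` node immediately contains: ADVP, V 'recorded', NP, PP. That is the internal structure of a verb phrase, so the label is VP.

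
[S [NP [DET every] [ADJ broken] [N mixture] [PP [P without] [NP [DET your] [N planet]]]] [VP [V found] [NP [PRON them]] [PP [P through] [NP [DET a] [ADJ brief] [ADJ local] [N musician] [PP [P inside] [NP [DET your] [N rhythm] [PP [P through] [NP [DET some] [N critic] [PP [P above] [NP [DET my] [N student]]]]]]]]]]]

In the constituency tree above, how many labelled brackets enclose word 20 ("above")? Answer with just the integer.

Path from the root down to the word: S → VP → PP → NP → PP → NP → PP → NP → PP → P. That is 10 enclosing brackets.

10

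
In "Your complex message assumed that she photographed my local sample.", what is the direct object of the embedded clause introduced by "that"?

my local sample

"photographed" heads the VP of the embedded clause introduced by "that", and "my local sample" is its direct object.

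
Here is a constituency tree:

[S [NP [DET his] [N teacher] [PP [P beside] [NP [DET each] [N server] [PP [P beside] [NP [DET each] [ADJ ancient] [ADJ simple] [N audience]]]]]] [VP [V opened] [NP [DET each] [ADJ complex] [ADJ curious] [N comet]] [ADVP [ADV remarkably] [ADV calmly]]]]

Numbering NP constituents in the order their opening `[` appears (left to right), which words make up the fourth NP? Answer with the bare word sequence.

each complex curious comet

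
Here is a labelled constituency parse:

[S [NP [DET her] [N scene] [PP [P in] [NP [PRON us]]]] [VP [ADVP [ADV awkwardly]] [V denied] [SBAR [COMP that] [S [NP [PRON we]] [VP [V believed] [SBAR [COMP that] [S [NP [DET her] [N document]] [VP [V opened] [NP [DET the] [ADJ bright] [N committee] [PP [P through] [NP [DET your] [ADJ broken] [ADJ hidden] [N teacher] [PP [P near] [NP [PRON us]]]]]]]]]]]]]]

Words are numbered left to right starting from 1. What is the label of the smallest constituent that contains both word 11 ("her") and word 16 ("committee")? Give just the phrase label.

S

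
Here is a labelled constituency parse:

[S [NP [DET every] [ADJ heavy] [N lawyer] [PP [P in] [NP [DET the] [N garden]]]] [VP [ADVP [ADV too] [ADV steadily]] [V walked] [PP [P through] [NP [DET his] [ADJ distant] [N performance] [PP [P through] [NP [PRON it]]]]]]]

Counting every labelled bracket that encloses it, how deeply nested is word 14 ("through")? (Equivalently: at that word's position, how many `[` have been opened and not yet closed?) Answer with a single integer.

6

Path from the root down to the word: S → VP → PP → NP → PP → P. That is 6 enclosing brackets.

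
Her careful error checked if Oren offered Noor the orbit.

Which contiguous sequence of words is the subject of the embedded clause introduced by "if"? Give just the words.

Oren

In the embedded clause introduced by "if" the verb is "offered"; the NP preceding it, "Oren", is the subject.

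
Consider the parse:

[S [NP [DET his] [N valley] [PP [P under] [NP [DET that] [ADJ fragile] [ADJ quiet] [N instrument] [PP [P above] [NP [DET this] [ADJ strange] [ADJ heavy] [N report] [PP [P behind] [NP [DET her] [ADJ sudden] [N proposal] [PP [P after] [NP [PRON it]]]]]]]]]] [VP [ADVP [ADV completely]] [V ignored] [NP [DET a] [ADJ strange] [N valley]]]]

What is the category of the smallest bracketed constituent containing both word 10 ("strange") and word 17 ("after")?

NP

Word 10 lies under S → NP → PP → NP → PP → NP → ADJ; word 17 lies under S → NP → PP → NP → PP → NP → PP → NP → PP → P. The lowest shared node is the NP.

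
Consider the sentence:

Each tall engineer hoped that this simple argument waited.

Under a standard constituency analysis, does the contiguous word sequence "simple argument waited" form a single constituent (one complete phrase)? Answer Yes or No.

No

The sequence begins inside the noun phrase "this simple argument" and ends inside the verb phrase "waited"; it crosses a phrase boundary, so no single node in the tree spans exactly those words.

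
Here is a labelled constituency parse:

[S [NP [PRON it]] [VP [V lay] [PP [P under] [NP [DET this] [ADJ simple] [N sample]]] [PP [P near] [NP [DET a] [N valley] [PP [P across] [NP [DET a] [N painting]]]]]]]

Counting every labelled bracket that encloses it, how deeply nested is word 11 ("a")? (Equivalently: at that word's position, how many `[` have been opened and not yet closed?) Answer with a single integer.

7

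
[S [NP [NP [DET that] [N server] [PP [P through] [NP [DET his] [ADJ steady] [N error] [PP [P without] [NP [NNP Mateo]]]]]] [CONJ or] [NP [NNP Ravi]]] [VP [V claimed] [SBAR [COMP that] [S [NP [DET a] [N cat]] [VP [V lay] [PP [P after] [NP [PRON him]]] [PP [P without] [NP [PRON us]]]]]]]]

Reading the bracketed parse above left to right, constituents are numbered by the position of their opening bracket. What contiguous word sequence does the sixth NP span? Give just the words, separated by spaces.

a cat

Opening `[NP` markers occur at word positions 1, 1, 4, 8, 10, 13, 17, 19; the sixth of these opens the constituent [NP a cat].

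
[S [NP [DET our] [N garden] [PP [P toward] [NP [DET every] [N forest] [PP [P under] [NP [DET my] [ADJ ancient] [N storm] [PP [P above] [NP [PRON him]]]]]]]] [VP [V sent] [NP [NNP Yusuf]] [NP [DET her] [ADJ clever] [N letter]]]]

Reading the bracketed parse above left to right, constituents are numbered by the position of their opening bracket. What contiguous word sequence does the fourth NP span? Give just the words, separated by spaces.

him

Opening `[NP` markers occur at word positions 1, 4, 7, 11, 13, 14; the fourth of these opens the constituent [NP him].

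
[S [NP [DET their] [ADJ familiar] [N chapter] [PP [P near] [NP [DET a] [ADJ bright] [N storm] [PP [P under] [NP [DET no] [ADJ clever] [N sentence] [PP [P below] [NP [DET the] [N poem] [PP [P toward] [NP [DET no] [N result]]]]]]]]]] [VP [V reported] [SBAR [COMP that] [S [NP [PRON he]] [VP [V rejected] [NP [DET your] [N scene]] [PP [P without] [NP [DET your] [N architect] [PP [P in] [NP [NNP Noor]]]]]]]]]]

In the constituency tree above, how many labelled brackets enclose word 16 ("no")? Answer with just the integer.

11

The word sits inside DET, which is inside NP, inside PP, inside NP, inside PP, inside NP, inside PP, inside NP, inside PP, inside NP, inside S — 11 brackets in all.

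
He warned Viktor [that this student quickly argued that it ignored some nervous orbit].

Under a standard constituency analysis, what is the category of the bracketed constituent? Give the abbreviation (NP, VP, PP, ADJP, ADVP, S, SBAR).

SBAR

The span is built around the complementizer "that" — a subordinate clause (SBAR).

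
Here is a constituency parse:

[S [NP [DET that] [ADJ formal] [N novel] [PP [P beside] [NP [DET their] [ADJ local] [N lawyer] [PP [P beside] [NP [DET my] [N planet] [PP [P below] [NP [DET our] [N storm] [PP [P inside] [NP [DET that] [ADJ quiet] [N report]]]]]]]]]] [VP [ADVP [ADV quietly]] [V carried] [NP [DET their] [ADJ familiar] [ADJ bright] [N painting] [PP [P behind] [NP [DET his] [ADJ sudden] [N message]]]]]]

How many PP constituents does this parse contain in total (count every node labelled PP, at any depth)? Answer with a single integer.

The PP constituents are: [PP beside their local lawyer beside my planet below our storm inside that quiet report]; [PP beside my planet below our storm inside that quiet report]; [PP below our storm inside that quiet report]; [PP inside that quiet report]; [PP behind his sudden message]. Total: 5.

5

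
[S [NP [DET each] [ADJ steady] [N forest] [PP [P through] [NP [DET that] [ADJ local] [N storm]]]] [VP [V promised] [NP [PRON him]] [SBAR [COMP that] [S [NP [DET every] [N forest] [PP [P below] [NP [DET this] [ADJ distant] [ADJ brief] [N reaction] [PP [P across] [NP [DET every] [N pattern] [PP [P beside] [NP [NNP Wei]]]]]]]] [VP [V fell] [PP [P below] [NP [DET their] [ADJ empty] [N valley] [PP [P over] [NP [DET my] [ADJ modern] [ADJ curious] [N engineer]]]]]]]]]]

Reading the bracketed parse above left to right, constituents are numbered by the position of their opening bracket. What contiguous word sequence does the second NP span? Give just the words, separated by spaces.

that local storm

In left-to-right order the NP constituents are "each steady forest through that local storm"; "that local storm"; "him"; "every forest below this distant brief reaction across every pattern beside Wei"; "this distant brief reaction across every pattern beside Wei"; "every pattern beside Wei"; "Wei"; "their empty valley over my modern curious engineer"; "my modern curious engineer". Number 2 is "that local storm".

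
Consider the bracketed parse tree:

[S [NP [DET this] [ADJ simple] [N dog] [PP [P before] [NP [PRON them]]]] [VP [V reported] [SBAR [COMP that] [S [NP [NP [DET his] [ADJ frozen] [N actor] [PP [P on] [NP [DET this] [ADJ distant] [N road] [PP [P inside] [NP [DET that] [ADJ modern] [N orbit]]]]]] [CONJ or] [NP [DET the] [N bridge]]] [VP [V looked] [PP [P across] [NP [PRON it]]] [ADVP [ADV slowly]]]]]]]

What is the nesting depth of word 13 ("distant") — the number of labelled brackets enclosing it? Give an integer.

9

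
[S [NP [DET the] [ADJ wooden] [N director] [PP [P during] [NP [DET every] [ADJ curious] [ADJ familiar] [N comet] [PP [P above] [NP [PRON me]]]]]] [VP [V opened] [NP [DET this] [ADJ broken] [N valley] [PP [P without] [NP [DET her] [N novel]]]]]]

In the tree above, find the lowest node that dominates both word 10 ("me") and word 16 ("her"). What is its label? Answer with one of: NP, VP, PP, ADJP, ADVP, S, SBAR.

S

Word 10 lies under S → NP → PP → NP → PP → NP → PRON; word 16 lies under S → VP → NP → PP → NP → DET. The lowest shared node is the S.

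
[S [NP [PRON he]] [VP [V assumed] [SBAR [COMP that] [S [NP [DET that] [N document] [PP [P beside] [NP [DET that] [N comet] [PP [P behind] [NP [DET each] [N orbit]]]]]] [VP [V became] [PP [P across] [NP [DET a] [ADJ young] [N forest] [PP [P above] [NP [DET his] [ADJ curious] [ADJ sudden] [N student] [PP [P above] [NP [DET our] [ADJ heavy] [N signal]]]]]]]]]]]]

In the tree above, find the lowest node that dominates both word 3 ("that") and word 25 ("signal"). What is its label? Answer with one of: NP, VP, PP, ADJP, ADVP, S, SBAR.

SBAR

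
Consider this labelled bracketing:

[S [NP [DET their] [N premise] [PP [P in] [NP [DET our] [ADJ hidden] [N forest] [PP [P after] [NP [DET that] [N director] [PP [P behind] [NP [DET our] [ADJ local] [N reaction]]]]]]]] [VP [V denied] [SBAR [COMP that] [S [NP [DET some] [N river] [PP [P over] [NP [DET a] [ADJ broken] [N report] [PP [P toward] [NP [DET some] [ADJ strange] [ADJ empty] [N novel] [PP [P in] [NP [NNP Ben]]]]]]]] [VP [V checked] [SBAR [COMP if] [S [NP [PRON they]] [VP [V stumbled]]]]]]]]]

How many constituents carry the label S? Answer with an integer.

3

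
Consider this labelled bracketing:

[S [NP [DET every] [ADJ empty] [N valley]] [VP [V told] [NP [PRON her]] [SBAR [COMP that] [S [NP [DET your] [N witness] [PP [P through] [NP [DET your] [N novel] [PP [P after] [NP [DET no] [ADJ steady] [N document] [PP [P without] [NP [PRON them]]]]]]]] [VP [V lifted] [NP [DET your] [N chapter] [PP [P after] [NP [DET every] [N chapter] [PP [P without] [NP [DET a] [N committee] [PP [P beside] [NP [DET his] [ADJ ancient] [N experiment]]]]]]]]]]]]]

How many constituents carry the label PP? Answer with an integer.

Scanning left to right, an opening `[PP` appears at word positions 9, 12, 16, 21, 24, 27 — 6 in total.

6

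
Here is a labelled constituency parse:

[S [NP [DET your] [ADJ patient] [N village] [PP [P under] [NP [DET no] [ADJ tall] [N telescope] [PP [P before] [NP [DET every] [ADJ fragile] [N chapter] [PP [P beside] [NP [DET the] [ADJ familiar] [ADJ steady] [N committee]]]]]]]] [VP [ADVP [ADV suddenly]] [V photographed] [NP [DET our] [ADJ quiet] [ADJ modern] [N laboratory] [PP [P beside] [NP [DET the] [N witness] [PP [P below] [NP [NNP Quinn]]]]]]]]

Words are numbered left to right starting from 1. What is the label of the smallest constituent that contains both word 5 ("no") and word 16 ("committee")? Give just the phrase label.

NP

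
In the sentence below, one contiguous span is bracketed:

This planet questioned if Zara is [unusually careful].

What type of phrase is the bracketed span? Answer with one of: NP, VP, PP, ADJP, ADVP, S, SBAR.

ADJP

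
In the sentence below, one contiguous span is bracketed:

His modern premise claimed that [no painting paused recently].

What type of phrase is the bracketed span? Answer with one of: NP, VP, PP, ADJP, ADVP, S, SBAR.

S

The bracketed span "no painting paused recently" is headed by "paused", making it a clause (S).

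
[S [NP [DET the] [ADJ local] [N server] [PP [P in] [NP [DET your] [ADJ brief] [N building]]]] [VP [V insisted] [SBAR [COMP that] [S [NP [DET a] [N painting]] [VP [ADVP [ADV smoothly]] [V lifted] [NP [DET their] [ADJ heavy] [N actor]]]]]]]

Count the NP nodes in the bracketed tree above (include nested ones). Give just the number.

4

Listing each NP by its span: [NP the local server in your brief building]; [NP your brief building]; [NP a painting]; [NP their heavy actor] — that makes 4.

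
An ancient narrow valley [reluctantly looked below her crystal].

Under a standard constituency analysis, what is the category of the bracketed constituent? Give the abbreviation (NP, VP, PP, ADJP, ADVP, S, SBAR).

VP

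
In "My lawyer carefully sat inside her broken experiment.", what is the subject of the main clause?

my lawyer

"my lawyer" is the NP that combines with the VP headed by "sat" to form the main clause — the subject.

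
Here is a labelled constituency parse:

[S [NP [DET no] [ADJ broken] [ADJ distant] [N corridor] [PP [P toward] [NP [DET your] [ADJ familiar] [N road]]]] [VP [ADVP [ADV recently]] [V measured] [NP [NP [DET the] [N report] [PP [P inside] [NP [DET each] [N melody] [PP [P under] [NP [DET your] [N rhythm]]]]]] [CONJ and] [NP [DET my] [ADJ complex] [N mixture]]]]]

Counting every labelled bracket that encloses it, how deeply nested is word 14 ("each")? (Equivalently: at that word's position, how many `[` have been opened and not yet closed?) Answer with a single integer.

Path from the root down to the word: S → VP → NP → NP → PP → NP → DET. That is 7 enclosing brackets.

7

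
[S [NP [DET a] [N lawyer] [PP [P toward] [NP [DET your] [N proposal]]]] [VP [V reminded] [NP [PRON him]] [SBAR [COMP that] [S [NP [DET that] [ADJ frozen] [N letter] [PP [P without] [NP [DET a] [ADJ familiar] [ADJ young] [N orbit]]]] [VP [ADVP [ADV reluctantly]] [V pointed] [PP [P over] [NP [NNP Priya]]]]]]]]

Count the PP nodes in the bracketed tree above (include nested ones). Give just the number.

Listing each PP by its span: [PP toward your proposal]; [PP without a familiar young orbit]; [PP over Priya] — that makes 3.

3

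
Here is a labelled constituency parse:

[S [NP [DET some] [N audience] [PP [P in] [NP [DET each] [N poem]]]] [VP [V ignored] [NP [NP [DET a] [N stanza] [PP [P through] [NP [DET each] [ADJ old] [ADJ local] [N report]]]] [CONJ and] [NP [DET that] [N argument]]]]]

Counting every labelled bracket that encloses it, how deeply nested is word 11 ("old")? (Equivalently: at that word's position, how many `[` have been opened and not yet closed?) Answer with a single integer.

The word sits inside ADJ, which is inside NP, inside PP, inside NP, inside NP, inside VP, inside S — 7 brackets in all.

7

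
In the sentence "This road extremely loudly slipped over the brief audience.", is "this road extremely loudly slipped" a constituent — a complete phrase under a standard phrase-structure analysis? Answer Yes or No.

The sequence begins inside the noun phrase "this road" and ends inside the verb phrase "extremely loudly slipped over the brief audience"; it crosses a phrase boundary, so no single node in the tree spans exactly those words.

No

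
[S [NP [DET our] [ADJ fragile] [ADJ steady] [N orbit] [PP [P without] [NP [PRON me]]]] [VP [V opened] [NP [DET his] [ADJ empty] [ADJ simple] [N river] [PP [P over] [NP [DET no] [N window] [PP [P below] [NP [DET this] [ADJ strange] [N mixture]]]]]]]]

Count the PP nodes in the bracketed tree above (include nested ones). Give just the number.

The PP constituents are: [PP without me]; [PP over no window below this strange mixture]; [PP below this strange mixture]. Total: 3.

3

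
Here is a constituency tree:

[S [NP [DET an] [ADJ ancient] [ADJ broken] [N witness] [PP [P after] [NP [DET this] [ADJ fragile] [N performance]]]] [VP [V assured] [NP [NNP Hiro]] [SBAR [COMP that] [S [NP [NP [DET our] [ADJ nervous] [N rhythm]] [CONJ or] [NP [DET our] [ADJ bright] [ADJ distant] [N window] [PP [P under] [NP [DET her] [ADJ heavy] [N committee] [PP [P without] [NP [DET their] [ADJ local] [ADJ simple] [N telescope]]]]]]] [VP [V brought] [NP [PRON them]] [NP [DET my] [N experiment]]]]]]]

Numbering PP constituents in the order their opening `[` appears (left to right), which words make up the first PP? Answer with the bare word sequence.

after this fragile performance

The PP opening brackets appear, in order, over: "after this fragile performance"; "under her heavy committee without their local simple telescope"; "without their local simple telescope". The first one spans "after this fragile performance".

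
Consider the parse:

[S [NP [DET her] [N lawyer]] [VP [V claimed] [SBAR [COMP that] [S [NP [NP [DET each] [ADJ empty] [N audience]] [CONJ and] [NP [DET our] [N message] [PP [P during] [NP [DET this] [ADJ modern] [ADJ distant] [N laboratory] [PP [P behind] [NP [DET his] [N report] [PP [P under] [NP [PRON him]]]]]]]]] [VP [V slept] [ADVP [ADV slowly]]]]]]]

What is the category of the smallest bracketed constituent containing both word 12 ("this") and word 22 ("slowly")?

S

The smallest bracket enclosing both words is [S each empty audience and our message during this modern distant laboratory behind his report under him slept slowly], so the label is S.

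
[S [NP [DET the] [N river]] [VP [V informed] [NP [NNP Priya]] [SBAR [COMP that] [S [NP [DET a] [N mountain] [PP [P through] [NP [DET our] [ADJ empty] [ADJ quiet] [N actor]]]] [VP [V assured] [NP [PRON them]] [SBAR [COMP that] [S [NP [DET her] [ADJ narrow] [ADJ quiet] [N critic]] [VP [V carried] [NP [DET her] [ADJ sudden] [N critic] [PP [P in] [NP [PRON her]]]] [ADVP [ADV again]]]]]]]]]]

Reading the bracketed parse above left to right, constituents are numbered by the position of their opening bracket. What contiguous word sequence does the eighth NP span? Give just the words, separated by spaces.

her

Opening `[NP` markers occur at word positions 1, 4, 6, 9, 14, 16, 21, 25; the eighth of these opens the constituent [NP her].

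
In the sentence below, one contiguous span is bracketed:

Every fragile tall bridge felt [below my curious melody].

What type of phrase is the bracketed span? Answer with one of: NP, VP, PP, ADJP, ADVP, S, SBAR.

PP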